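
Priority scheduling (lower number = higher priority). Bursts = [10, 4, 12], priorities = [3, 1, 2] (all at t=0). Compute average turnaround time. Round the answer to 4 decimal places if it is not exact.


Sort by priority (ascending = highest first):
Order: [(1, 4), (2, 12), (3, 10)]
Completion times:
  Priority 1, burst=4, C=4
  Priority 2, burst=12, C=16
  Priority 3, burst=10, C=26
Average turnaround = 46/3 = 15.3333

15.3333


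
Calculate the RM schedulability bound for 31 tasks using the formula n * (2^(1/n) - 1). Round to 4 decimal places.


Compute 2^(1/31) = 1.0226114356
Subtract 1: 1.0226114356 - 1 = 0.0226114356
Multiply by n: 31 * 0.0226114356 = 0.7009545036
Round to 4 dp: 0.7010

0.7010


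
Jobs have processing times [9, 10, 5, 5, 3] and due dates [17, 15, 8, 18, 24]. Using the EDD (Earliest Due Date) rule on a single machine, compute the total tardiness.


Sort by due date (EDD order): [(5, 8), (10, 15), (9, 17), (5, 18), (3, 24)]
Compute completion times and tardiness:
  Job 1: p=5, d=8, C=5, tardiness=max(0,5-8)=0
  Job 2: p=10, d=15, C=15, tardiness=max(0,15-15)=0
  Job 3: p=9, d=17, C=24, tardiness=max(0,24-17)=7
  Job 4: p=5, d=18, C=29, tardiness=max(0,29-18)=11
  Job 5: p=3, d=24, C=32, tardiness=max(0,32-24)=8
Total tardiness = 26

26


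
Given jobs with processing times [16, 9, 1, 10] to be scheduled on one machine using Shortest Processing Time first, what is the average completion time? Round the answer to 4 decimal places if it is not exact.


Sort jobs by processing time (SPT order): [1, 9, 10, 16]
Compute completion times sequentially:
  Job 1: processing = 1, completes at 1
  Job 2: processing = 9, completes at 10
  Job 3: processing = 10, completes at 20
  Job 4: processing = 16, completes at 36
Sum of completion times = 67
Average completion time = 67/4 = 16.75

16.75


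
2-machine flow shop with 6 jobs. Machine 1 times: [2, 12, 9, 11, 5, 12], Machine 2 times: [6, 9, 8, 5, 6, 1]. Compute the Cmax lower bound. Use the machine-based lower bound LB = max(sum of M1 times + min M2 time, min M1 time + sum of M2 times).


LB1 = sum(M1 times) + min(M2 times) = 51 + 1 = 52
LB2 = min(M1 times) + sum(M2 times) = 2 + 35 = 37
Lower bound = max(LB1, LB2) = max(52, 37) = 52

52


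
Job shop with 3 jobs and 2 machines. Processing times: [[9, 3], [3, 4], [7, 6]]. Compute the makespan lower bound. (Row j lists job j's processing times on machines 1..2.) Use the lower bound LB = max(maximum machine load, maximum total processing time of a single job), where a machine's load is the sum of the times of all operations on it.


Machine loads:
  Machine 1: 9 + 3 + 7 = 19
  Machine 2: 3 + 4 + 6 = 13
Max machine load = 19
Job totals:
  Job 1: 12
  Job 2: 7
  Job 3: 13
Max job total = 13
Lower bound = max(19, 13) = 19

19


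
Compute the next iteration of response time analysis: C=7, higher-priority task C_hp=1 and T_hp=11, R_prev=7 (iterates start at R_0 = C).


R_next = C + ceil(R_prev / T_hp) * C_hp
ceil(7 / 11) = ceil(0.6364) = 1
Interference = 1 * 1 = 1
R_next = 7 + 1 = 8

8


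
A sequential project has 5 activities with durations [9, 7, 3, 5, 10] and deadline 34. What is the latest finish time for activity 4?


LF(activity 4) = deadline - sum of successor durations
Successors: activities 5 through 5 with durations [10]
Sum of successor durations = 10
LF = 34 - 10 = 24

24


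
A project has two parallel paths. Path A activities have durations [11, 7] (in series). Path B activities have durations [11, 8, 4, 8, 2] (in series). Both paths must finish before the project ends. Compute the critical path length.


Path A total = 11 + 7 = 18
Path B total = 11 + 8 + 4 + 8 + 2 = 33
Critical path = longest path = max(18, 33) = 33

33


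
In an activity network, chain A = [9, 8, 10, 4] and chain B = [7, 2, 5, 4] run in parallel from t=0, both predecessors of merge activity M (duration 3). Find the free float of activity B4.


ES(B4) = sum of predecessors on chain B = 14
EF(B4) = ES + duration = 14 + 4 = 18
Successor of B4 is M. ES(M) = max(sum(A), sum(B)) = max(31, 18) = 31
Free float = ES(successor) - EF(current) = 31 - 18 = 13

13


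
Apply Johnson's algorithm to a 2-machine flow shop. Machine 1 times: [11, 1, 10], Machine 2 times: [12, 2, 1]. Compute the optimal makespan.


Apply Johnson's rule:
  Group 1 (a <= b): [(2, 1, 2), (1, 11, 12)]
  Group 2 (a > b): [(3, 10, 1)]
Optimal job order: [2, 1, 3]
Schedule:
  Job 2: M1 done at 1, M2 done at 3
  Job 1: M1 done at 12, M2 done at 24
  Job 3: M1 done at 22, M2 done at 25
Makespan = 25

25


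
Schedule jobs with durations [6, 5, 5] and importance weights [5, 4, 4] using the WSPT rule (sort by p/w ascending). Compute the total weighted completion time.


Compute p/w ratios and sort ascending (WSPT): [(6, 5), (5, 4), (5, 4)]
Compute weighted completion times:
  Job (p=6,w=5): C=6, w*C=5*6=30
  Job (p=5,w=4): C=11, w*C=4*11=44
  Job (p=5,w=4): C=16, w*C=4*16=64
Total weighted completion time = 138

138


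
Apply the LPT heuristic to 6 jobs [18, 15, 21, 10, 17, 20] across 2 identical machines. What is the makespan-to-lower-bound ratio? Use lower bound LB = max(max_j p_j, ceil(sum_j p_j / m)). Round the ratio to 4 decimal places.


LPT order: [21, 20, 18, 17, 15, 10]
Machine loads after assignment: [53, 48]
LPT makespan = 53
Lower bound = max(max_job, ceil(total/2)) = max(21, 51) = 51
Ratio = 53 / 51 = 1.0392

1.0392


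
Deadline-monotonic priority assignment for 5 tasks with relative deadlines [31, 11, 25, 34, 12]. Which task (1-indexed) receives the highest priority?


Sort tasks by relative deadline (ascending):
  Task 2: deadline = 11
  Task 5: deadline = 12
  Task 3: deadline = 25
  Task 1: deadline = 31
  Task 4: deadline = 34
Priority order (highest first): [2, 5, 3, 1, 4]
Highest priority task = 2

2


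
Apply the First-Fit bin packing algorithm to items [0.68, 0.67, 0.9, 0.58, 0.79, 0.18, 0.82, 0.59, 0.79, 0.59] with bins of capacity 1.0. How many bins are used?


Place items sequentially using First-Fit:
  Item 0.68 -> new Bin 1
  Item 0.67 -> new Bin 2
  Item 0.9 -> new Bin 3
  Item 0.58 -> new Bin 4
  Item 0.79 -> new Bin 5
  Item 0.18 -> Bin 1 (now 0.86)
  Item 0.82 -> new Bin 6
  Item 0.59 -> new Bin 7
  Item 0.79 -> new Bin 8
  Item 0.59 -> new Bin 9
Total bins used = 9

9


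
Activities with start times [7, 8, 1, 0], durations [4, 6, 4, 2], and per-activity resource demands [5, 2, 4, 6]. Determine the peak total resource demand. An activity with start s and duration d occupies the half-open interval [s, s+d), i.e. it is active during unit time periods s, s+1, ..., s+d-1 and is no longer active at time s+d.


Each activity i is active on [start_i, start_i + duration_i).
Compute total resource usage per time slot:
  t=0: active resources = [6], total = 6
  t=1: active resources = [4, 6], total = 10
  t=2: active resources = [4], total = 4
  t=3: active resources = [4], total = 4
  t=4: active resources = [4], total = 4
  t=5: active resources = [], total = 0
  t=6: active resources = [], total = 0
  t=7: active resources = [5], total = 5
  t=8: active resources = [5, 2], total = 7
  t=9: active resources = [5, 2], total = 7
  t=10: active resources = [5, 2], total = 7
  t=11: active resources = [2], total = 2
  t=12: active resources = [2], total = 2
  t=13: active resources = [2], total = 2
Peak resource demand = 10

10


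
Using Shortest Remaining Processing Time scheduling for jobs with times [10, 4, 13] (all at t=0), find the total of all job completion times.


Since all jobs arrive at t=0, SRPT equals SPT ordering.
SPT order: [4, 10, 13]
Completion times:
  Job 1: p=4, C=4
  Job 2: p=10, C=14
  Job 3: p=13, C=27
Total completion time = 4 + 14 + 27 = 45

45


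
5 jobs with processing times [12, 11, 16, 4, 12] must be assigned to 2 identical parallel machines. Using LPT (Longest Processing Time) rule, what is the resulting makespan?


Sort jobs in decreasing order (LPT): [16, 12, 12, 11, 4]
Assign each job to the least loaded machine:
  Machine 1: jobs [16, 11], load = 27
  Machine 2: jobs [12, 12, 4], load = 28
Makespan = max load = 28

28


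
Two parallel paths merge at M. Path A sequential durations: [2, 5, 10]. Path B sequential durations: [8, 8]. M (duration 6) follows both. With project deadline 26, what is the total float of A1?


Forward pass: ES(A1) = sum of predecessors on chain A = 0
EF = ES + duration = 0 + 2 = 2
Backward pass: LF(M) = deadline = 26; LS(M) = 26 - 6 = 20
LF(A1) = LS(M) - sum(successors on chain A) = 20 - 15 = 5
LS = LF - duration = 5 - 2 = 3
Total float = LS - ES = 3 - 0 = 3

3


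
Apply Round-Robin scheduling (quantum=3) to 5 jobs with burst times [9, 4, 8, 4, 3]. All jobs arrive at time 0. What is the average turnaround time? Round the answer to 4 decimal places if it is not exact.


Time quantum = 3
Execution trace:
  J1 runs 3 units, time = 3
  J2 runs 3 units, time = 6
  J3 runs 3 units, time = 9
  J4 runs 3 units, time = 12
  J5 runs 3 units, time = 15
  J1 runs 3 units, time = 18
  J2 runs 1 units, time = 19
  J3 runs 3 units, time = 22
  J4 runs 1 units, time = 23
  J1 runs 3 units, time = 26
  J3 runs 2 units, time = 28
Finish times: [26, 19, 28, 23, 15]
Average turnaround = 111/5 = 22.2

22.2


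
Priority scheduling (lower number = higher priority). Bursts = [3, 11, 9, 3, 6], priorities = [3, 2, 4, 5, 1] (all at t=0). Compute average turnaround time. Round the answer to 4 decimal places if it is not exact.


Sort by priority (ascending = highest first):
Order: [(1, 6), (2, 11), (3, 3), (4, 9), (5, 3)]
Completion times:
  Priority 1, burst=6, C=6
  Priority 2, burst=11, C=17
  Priority 3, burst=3, C=20
  Priority 4, burst=9, C=29
  Priority 5, burst=3, C=32
Average turnaround = 104/5 = 20.8

20.8


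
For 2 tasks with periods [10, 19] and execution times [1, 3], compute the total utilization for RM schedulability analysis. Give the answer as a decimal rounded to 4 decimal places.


Compute individual utilizations (exact fractions):
  Task 1: C/T = 1/10 (approx. 0.1)
  Task 2: C/T = 3/19 (approx. 0.1579)
Total utilization U = 1/10 + 3/19 = 49/190
Rounded to 4 decimal places: U = 0.2579
RM (Liu & Layland) bound for 2 tasks = 0.828427; compare with U = 49/190 (approx. 0.257895)
U <= bound, so schedulable by RM sufficient condition.

0.2579


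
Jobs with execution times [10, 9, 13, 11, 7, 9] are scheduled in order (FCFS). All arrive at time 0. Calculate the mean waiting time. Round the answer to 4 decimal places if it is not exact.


FCFS order (as given): [10, 9, 13, 11, 7, 9]
Waiting times:
  Job 1: wait = 0
  Job 2: wait = 10
  Job 3: wait = 19
  Job 4: wait = 32
  Job 5: wait = 43
  Job 6: wait = 50
Sum of waiting times = 154
Average waiting time = 154/6 = 25.6667

25.6667


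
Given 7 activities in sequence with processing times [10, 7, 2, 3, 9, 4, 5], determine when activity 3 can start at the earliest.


Activity 3 starts after activities 1 through 2 complete.
Predecessor durations: [10, 7]
ES = 10 + 7 = 17

17


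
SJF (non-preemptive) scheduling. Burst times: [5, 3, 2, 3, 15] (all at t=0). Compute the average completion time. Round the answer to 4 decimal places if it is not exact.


SJF order (ascending): [2, 3, 3, 5, 15]
Completion times:
  Job 1: burst=2, C=2
  Job 2: burst=3, C=5
  Job 3: burst=3, C=8
  Job 4: burst=5, C=13
  Job 5: burst=15, C=28
Average completion = 56/5 = 11.2

11.2


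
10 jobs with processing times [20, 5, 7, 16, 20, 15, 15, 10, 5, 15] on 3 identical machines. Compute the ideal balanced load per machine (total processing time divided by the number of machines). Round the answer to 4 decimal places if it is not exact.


Total processing time = 20 + 5 + 7 + 16 + 20 + 15 + 15 + 10 + 5 + 15 = 128
Number of machines = 3
Ideal balanced load = 128 / 3 = 42.6667

42.6667


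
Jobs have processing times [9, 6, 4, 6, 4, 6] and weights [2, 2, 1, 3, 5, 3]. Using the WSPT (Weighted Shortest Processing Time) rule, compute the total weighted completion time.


Compute p/w ratios and sort ascending (WSPT): [(4, 5), (6, 3), (6, 3), (6, 2), (4, 1), (9, 2)]
Compute weighted completion times:
  Job (p=4,w=5): C=4, w*C=5*4=20
  Job (p=6,w=3): C=10, w*C=3*10=30
  Job (p=6,w=3): C=16, w*C=3*16=48
  Job (p=6,w=2): C=22, w*C=2*22=44
  Job (p=4,w=1): C=26, w*C=1*26=26
  Job (p=9,w=2): C=35, w*C=2*35=70
Total weighted completion time = 238

238


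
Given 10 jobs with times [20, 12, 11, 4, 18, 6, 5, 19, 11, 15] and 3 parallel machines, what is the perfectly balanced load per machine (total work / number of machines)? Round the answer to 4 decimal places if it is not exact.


Total processing time = 20 + 12 + 11 + 4 + 18 + 6 + 5 + 19 + 11 + 15 = 121
Number of machines = 3
Ideal balanced load = 121 / 3 = 40.3333

40.3333


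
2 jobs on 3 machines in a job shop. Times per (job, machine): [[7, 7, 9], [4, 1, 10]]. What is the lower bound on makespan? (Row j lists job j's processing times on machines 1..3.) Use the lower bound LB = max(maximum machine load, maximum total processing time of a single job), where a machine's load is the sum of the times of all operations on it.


Machine loads:
  Machine 1: 7 + 4 = 11
  Machine 2: 7 + 1 = 8
  Machine 3: 9 + 10 = 19
Max machine load = 19
Job totals:
  Job 1: 23
  Job 2: 15
Max job total = 23
Lower bound = max(19, 23) = 23

23


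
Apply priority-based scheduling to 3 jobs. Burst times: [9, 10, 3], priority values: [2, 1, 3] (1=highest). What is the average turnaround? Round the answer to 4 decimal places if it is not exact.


Sort by priority (ascending = highest first):
Order: [(1, 10), (2, 9), (3, 3)]
Completion times:
  Priority 1, burst=10, C=10
  Priority 2, burst=9, C=19
  Priority 3, burst=3, C=22
Average turnaround = 51/3 = 17.0

17.0


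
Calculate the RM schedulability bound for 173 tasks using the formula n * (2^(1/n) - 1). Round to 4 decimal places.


Compute 2^(1/173) = 1.0040146684
Subtract 1: 1.0040146684 - 1 = 0.0040146684
Multiply by n: 173 * 0.0040146684 = 0.6945376332
Round to 4 dp: 0.6945

0.6945


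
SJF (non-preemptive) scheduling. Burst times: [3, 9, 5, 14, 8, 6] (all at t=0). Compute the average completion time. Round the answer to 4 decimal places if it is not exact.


SJF order (ascending): [3, 5, 6, 8, 9, 14]
Completion times:
  Job 1: burst=3, C=3
  Job 2: burst=5, C=8
  Job 3: burst=6, C=14
  Job 4: burst=8, C=22
  Job 5: burst=9, C=31
  Job 6: burst=14, C=45
Average completion = 123/6 = 20.5

20.5


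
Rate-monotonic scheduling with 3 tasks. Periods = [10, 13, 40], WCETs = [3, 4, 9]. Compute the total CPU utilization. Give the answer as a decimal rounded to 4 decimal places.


Compute individual utilizations (exact fractions):
  Task 1: C/T = 3/10 (approx. 0.3)
  Task 2: C/T = 4/13 (approx. 0.3077)
  Task 3: C/T = 9/40 (approx. 0.225)
Total utilization U = 3/10 + 4/13 + 9/40 = 433/520
Rounded to 4 decimal places: U = 0.8327
RM (Liu & Layland) bound for 3 tasks = 0.779763; compare with U = 433/520 (approx. 0.832692)
bound < U <= 1, so the RM sufficient condition is not met (inconclusive; an exact test such as response-time analysis is needed).

0.8327


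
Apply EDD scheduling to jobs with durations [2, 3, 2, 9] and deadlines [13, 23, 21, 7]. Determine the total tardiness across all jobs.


Sort by due date (EDD order): [(9, 7), (2, 13), (2, 21), (3, 23)]
Compute completion times and tardiness:
  Job 1: p=9, d=7, C=9, tardiness=max(0,9-7)=2
  Job 2: p=2, d=13, C=11, tardiness=max(0,11-13)=0
  Job 3: p=2, d=21, C=13, tardiness=max(0,13-21)=0
  Job 4: p=3, d=23, C=16, tardiness=max(0,16-23)=0
Total tardiness = 2

2


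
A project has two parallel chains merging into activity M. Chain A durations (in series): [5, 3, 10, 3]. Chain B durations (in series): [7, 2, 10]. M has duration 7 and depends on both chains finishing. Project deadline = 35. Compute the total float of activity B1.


Forward pass: ES(B1) = sum of predecessors on chain B = 0
EF = ES + duration = 0 + 7 = 7
Backward pass: LF(M) = deadline = 35; LS(M) = 35 - 7 = 28
LF(B1) = LS(M) - sum(successors on chain B) = 28 - 12 = 16
LS = LF - duration = 16 - 7 = 9
Total float = LS - ES = 9 - 0 = 9

9


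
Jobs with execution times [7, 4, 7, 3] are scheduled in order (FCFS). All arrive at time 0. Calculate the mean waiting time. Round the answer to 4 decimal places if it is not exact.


FCFS order (as given): [7, 4, 7, 3]
Waiting times:
  Job 1: wait = 0
  Job 2: wait = 7
  Job 3: wait = 11
  Job 4: wait = 18
Sum of waiting times = 36
Average waiting time = 36/4 = 9.0

9.0


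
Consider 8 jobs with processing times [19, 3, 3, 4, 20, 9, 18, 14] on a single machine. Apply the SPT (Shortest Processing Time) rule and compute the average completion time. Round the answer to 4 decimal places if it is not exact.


Sort jobs by processing time (SPT order): [3, 3, 4, 9, 14, 18, 19, 20]
Compute completion times sequentially:
  Job 1: processing = 3, completes at 3
  Job 2: processing = 3, completes at 6
  Job 3: processing = 4, completes at 10
  Job 4: processing = 9, completes at 19
  Job 5: processing = 14, completes at 33
  Job 6: processing = 18, completes at 51
  Job 7: processing = 19, completes at 70
  Job 8: processing = 20, completes at 90
Sum of completion times = 282
Average completion time = 282/8 = 35.25

35.25


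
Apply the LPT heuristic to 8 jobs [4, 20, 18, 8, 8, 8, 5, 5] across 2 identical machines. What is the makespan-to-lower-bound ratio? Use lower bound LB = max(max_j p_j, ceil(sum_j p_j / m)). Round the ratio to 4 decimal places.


LPT order: [20, 18, 8, 8, 8, 5, 5, 4]
Machine loads after assignment: [38, 38]
LPT makespan = 38
Lower bound = max(max_job, ceil(total/2)) = max(20, 38) = 38
Ratio = 38 / 38 = 1.0

1.0


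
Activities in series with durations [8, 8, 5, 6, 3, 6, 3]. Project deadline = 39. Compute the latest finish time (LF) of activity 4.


LF(activity 4) = deadline - sum of successor durations
Successors: activities 5 through 7 with durations [3, 6, 3]
Sum of successor durations = 12
LF = 39 - 12 = 27

27


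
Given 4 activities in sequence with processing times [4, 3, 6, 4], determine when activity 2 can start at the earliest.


Activity 2 starts after activities 1 through 1 complete.
Predecessor durations: [4]
ES = 4 = 4

4


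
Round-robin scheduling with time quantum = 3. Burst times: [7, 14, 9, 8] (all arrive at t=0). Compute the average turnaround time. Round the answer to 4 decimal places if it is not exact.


Time quantum = 3
Execution trace:
  J1 runs 3 units, time = 3
  J2 runs 3 units, time = 6
  J3 runs 3 units, time = 9
  J4 runs 3 units, time = 12
  J1 runs 3 units, time = 15
  J2 runs 3 units, time = 18
  J3 runs 3 units, time = 21
  J4 runs 3 units, time = 24
  J1 runs 1 units, time = 25
  J2 runs 3 units, time = 28
  J3 runs 3 units, time = 31
  J4 runs 2 units, time = 33
  J2 runs 3 units, time = 36
  J2 runs 2 units, time = 38
Finish times: [25, 38, 31, 33]
Average turnaround = 127/4 = 31.75

31.75


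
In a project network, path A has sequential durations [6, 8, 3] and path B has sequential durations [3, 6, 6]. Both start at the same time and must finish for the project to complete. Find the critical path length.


Path A total = 6 + 8 + 3 = 17
Path B total = 3 + 6 + 6 = 15
Critical path = longest path = max(17, 15) = 17

17


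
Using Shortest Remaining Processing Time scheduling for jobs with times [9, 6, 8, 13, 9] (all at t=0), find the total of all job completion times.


Since all jobs arrive at t=0, SRPT equals SPT ordering.
SPT order: [6, 8, 9, 9, 13]
Completion times:
  Job 1: p=6, C=6
  Job 2: p=8, C=14
  Job 3: p=9, C=23
  Job 4: p=9, C=32
  Job 5: p=13, C=45
Total completion time = 6 + 14 + 23 + 32 + 45 = 120

120


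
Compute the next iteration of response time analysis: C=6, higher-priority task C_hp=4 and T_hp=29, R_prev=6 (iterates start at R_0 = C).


R_next = C + ceil(R_prev / T_hp) * C_hp
ceil(6 / 29) = ceil(0.2069) = 1
Interference = 1 * 4 = 4
R_next = 6 + 4 = 10

10


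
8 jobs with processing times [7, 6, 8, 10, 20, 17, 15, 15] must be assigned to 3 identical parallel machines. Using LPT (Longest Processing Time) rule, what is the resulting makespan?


Sort jobs in decreasing order (LPT): [20, 17, 15, 15, 10, 8, 7, 6]
Assign each job to the least loaded machine:
  Machine 1: jobs [20, 8, 6], load = 34
  Machine 2: jobs [17, 10, 7], load = 34
  Machine 3: jobs [15, 15], load = 30
Makespan = max load = 34

34


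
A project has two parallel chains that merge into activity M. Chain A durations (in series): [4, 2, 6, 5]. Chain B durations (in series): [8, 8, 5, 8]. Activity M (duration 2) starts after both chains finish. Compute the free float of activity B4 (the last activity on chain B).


ES(B4) = sum of predecessors on chain B = 21
EF(B4) = ES + duration = 21 + 8 = 29
Successor of B4 is M. ES(M) = max(sum(A), sum(B)) = max(17, 29) = 29
Free float = ES(successor) - EF(current) = 29 - 29 = 0

0


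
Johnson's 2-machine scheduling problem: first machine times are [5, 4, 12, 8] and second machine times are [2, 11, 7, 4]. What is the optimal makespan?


Apply Johnson's rule:
  Group 1 (a <= b): [(2, 4, 11)]
  Group 2 (a > b): [(3, 12, 7), (4, 8, 4), (1, 5, 2)]
Optimal job order: [2, 3, 4, 1]
Schedule:
  Job 2: M1 done at 4, M2 done at 15
  Job 3: M1 done at 16, M2 done at 23
  Job 4: M1 done at 24, M2 done at 28
  Job 1: M1 done at 29, M2 done at 31
Makespan = 31

31


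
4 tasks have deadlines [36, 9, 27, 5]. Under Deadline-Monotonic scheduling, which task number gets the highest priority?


Sort tasks by relative deadline (ascending):
  Task 4: deadline = 5
  Task 2: deadline = 9
  Task 3: deadline = 27
  Task 1: deadline = 36
Priority order (highest first): [4, 2, 3, 1]
Highest priority task = 4

4


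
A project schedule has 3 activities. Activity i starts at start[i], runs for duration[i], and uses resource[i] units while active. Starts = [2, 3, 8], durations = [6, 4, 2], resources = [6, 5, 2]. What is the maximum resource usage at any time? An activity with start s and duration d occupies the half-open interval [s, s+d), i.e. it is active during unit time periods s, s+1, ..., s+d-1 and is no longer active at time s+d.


Each activity i is active on [start_i, start_i + duration_i).
Compute total resource usage per time slot:
  t=0: active resources = [], total = 0
  t=1: active resources = [], total = 0
  t=2: active resources = [6], total = 6
  t=3: active resources = [6, 5], total = 11
  t=4: active resources = [6, 5], total = 11
  t=5: active resources = [6, 5], total = 11
  t=6: active resources = [6, 5], total = 11
  t=7: active resources = [6], total = 6
  t=8: active resources = [2], total = 2
  t=9: active resources = [2], total = 2
Peak resource demand = 11

11


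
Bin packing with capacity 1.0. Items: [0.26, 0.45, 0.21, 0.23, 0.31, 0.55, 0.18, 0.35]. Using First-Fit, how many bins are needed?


Place items sequentially using First-Fit:
  Item 0.26 -> new Bin 1
  Item 0.45 -> Bin 1 (now 0.71)
  Item 0.21 -> Bin 1 (now 0.92)
  Item 0.23 -> new Bin 2
  Item 0.31 -> Bin 2 (now 0.54)
  Item 0.55 -> new Bin 3
  Item 0.18 -> Bin 2 (now 0.72)
  Item 0.35 -> Bin 3 (now 0.9)
Total bins used = 3

3


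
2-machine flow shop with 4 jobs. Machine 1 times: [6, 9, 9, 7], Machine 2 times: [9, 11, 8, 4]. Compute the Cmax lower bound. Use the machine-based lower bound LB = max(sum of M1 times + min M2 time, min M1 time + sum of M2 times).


LB1 = sum(M1 times) + min(M2 times) = 31 + 4 = 35
LB2 = min(M1 times) + sum(M2 times) = 6 + 32 = 38
Lower bound = max(LB1, LB2) = max(35, 38) = 38

38


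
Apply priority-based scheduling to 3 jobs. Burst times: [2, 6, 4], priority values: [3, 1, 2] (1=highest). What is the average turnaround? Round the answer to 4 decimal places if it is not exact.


Sort by priority (ascending = highest first):
Order: [(1, 6), (2, 4), (3, 2)]
Completion times:
  Priority 1, burst=6, C=6
  Priority 2, burst=4, C=10
  Priority 3, burst=2, C=12
Average turnaround = 28/3 = 9.3333

9.3333


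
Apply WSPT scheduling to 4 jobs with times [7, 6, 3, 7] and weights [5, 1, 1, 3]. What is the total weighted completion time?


Compute p/w ratios and sort ascending (WSPT): [(7, 5), (7, 3), (3, 1), (6, 1)]
Compute weighted completion times:
  Job (p=7,w=5): C=7, w*C=5*7=35
  Job (p=7,w=3): C=14, w*C=3*14=42
  Job (p=3,w=1): C=17, w*C=1*17=17
  Job (p=6,w=1): C=23, w*C=1*23=23
Total weighted completion time = 117

117


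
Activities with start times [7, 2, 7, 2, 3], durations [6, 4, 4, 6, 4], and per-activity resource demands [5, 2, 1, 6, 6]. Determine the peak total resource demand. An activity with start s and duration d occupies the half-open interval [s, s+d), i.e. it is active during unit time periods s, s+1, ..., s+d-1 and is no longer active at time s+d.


Each activity i is active on [start_i, start_i + duration_i).
Compute total resource usage per time slot:
  t=0: active resources = [], total = 0
  t=1: active resources = [], total = 0
  t=2: active resources = [2, 6], total = 8
  t=3: active resources = [2, 6, 6], total = 14
  t=4: active resources = [2, 6, 6], total = 14
  t=5: active resources = [2, 6, 6], total = 14
  t=6: active resources = [6, 6], total = 12
  t=7: active resources = [5, 1, 6], total = 12
  t=8: active resources = [5, 1], total = 6
  t=9: active resources = [5, 1], total = 6
  t=10: active resources = [5, 1], total = 6
  t=11: active resources = [5], total = 5
  t=12: active resources = [5], total = 5
Peak resource demand = 14

14


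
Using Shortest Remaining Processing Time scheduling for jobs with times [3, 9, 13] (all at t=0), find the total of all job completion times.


Since all jobs arrive at t=0, SRPT equals SPT ordering.
SPT order: [3, 9, 13]
Completion times:
  Job 1: p=3, C=3
  Job 2: p=9, C=12
  Job 3: p=13, C=25
Total completion time = 3 + 12 + 25 = 40

40


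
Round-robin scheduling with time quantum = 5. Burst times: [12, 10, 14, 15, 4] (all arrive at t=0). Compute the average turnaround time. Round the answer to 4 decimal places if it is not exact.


Time quantum = 5
Execution trace:
  J1 runs 5 units, time = 5
  J2 runs 5 units, time = 10
  J3 runs 5 units, time = 15
  J4 runs 5 units, time = 20
  J5 runs 4 units, time = 24
  J1 runs 5 units, time = 29
  J2 runs 5 units, time = 34
  J3 runs 5 units, time = 39
  J4 runs 5 units, time = 44
  J1 runs 2 units, time = 46
  J3 runs 4 units, time = 50
  J4 runs 5 units, time = 55
Finish times: [46, 34, 50, 55, 24]
Average turnaround = 209/5 = 41.8

41.8


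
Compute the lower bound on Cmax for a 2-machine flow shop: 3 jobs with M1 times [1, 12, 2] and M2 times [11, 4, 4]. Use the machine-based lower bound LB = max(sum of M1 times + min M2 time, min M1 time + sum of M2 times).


LB1 = sum(M1 times) + min(M2 times) = 15 + 4 = 19
LB2 = min(M1 times) + sum(M2 times) = 1 + 19 = 20
Lower bound = max(LB1, LB2) = max(19, 20) = 20

20


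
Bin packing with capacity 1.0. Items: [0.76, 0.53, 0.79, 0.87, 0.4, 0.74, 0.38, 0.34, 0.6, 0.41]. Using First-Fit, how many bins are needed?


Place items sequentially using First-Fit:
  Item 0.76 -> new Bin 1
  Item 0.53 -> new Bin 2
  Item 0.79 -> new Bin 3
  Item 0.87 -> new Bin 4
  Item 0.4 -> Bin 2 (now 0.93)
  Item 0.74 -> new Bin 5
  Item 0.38 -> new Bin 6
  Item 0.34 -> Bin 6 (now 0.72)
  Item 0.6 -> new Bin 7
  Item 0.41 -> new Bin 8
Total bins used = 8

8


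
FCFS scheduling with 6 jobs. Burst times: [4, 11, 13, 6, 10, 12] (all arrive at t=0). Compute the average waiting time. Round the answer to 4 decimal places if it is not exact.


FCFS order (as given): [4, 11, 13, 6, 10, 12]
Waiting times:
  Job 1: wait = 0
  Job 2: wait = 4
  Job 3: wait = 15
  Job 4: wait = 28
  Job 5: wait = 34
  Job 6: wait = 44
Sum of waiting times = 125
Average waiting time = 125/6 = 20.8333

20.8333


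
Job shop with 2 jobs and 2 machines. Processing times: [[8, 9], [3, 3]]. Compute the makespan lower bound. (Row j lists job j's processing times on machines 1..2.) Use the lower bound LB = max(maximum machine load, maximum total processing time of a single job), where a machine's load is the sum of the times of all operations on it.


Machine loads:
  Machine 1: 8 + 3 = 11
  Machine 2: 9 + 3 = 12
Max machine load = 12
Job totals:
  Job 1: 17
  Job 2: 6
Max job total = 17
Lower bound = max(12, 17) = 17

17


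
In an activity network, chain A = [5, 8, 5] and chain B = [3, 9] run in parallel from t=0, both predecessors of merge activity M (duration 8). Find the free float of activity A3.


ES(A3) = sum of predecessors on chain A = 13
EF(A3) = ES + duration = 13 + 5 = 18
Successor of A3 is M. ES(M) = max(sum(A), sum(B)) = max(18, 12) = 18
Free float = ES(successor) - EF(current) = 18 - 18 = 0

0


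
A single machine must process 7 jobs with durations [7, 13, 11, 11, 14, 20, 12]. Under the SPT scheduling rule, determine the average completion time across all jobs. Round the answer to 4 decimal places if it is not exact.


Sort jobs by processing time (SPT order): [7, 11, 11, 12, 13, 14, 20]
Compute completion times sequentially:
  Job 1: processing = 7, completes at 7
  Job 2: processing = 11, completes at 18
  Job 3: processing = 11, completes at 29
  Job 4: processing = 12, completes at 41
  Job 5: processing = 13, completes at 54
  Job 6: processing = 14, completes at 68
  Job 7: processing = 20, completes at 88
Sum of completion times = 305
Average completion time = 305/7 = 43.5714

43.5714


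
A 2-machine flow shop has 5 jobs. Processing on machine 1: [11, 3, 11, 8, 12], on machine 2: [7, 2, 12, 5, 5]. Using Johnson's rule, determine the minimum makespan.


Apply Johnson's rule:
  Group 1 (a <= b): [(3, 11, 12)]
  Group 2 (a > b): [(1, 11, 7), (4, 8, 5), (5, 12, 5), (2, 3, 2)]
Optimal job order: [3, 1, 4, 5, 2]
Schedule:
  Job 3: M1 done at 11, M2 done at 23
  Job 1: M1 done at 22, M2 done at 30
  Job 4: M1 done at 30, M2 done at 35
  Job 5: M1 done at 42, M2 done at 47
  Job 2: M1 done at 45, M2 done at 49
Makespan = 49

49


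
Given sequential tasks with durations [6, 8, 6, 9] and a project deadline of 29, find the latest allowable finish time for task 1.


LF(activity 1) = deadline - sum of successor durations
Successors: activities 2 through 4 with durations [8, 6, 9]
Sum of successor durations = 23
LF = 29 - 23 = 6

6


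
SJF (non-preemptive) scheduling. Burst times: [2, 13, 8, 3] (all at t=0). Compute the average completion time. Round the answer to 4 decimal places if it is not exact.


SJF order (ascending): [2, 3, 8, 13]
Completion times:
  Job 1: burst=2, C=2
  Job 2: burst=3, C=5
  Job 3: burst=8, C=13
  Job 4: burst=13, C=26
Average completion = 46/4 = 11.5

11.5


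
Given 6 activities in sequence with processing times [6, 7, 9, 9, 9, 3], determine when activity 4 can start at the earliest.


Activity 4 starts after activities 1 through 3 complete.
Predecessor durations: [6, 7, 9]
ES = 6 + 7 + 9 = 22

22


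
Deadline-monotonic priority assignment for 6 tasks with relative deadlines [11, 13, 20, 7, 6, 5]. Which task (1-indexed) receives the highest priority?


Sort tasks by relative deadline (ascending):
  Task 6: deadline = 5
  Task 5: deadline = 6
  Task 4: deadline = 7
  Task 1: deadline = 11
  Task 2: deadline = 13
  Task 3: deadline = 20
Priority order (highest first): [6, 5, 4, 1, 2, 3]
Highest priority task = 6

6


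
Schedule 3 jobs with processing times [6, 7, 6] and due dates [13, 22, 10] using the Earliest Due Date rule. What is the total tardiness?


Sort by due date (EDD order): [(6, 10), (6, 13), (7, 22)]
Compute completion times and tardiness:
  Job 1: p=6, d=10, C=6, tardiness=max(0,6-10)=0
  Job 2: p=6, d=13, C=12, tardiness=max(0,12-13)=0
  Job 3: p=7, d=22, C=19, tardiness=max(0,19-22)=0
Total tardiness = 0

0


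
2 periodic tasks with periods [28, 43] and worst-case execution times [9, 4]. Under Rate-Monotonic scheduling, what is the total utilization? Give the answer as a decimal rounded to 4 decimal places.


Compute individual utilizations (exact fractions):
  Task 1: C/T = 9/28 (approx. 0.3214)
  Task 2: C/T = 4/43 (approx. 0.093)
Total utilization U = 9/28 + 4/43 = 499/1204
Rounded to 4 decimal places: U = 0.4145
RM (Liu & Layland) bound for 2 tasks = 0.828427; compare with U = 499/1204 (approx. 0.414452)
U <= bound, so schedulable by RM sufficient condition.

0.4145


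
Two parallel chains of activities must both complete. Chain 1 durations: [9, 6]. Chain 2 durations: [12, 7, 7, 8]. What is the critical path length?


Path A total = 9 + 6 = 15
Path B total = 12 + 7 + 7 + 8 = 34
Critical path = longest path = max(15, 34) = 34

34


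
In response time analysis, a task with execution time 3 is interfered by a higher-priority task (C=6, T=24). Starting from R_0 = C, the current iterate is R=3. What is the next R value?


R_next = C + ceil(R_prev / T_hp) * C_hp
ceil(3 / 24) = ceil(0.125) = 1
Interference = 1 * 6 = 6
R_next = 3 + 6 = 9

9


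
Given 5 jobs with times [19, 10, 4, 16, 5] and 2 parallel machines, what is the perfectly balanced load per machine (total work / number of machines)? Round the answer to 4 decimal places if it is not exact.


Total processing time = 19 + 10 + 4 + 16 + 5 = 54
Number of machines = 2
Ideal balanced load = 54 / 2 = 27.0

27.0


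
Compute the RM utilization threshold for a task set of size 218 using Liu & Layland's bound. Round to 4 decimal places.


Compute 2^(1/218) = 1.0031846344
Subtract 1: 1.0031846344 - 1 = 0.0031846344
Multiply by n: 218 * 0.0031846344 = 0.6942502992
Round to 4 dp: 0.6943

0.6943


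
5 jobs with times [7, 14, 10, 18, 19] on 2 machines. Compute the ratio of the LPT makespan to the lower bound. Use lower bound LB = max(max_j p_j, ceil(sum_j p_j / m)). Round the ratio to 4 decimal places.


LPT order: [19, 18, 14, 10, 7]
Machine loads after assignment: [36, 32]
LPT makespan = 36
Lower bound = max(max_job, ceil(total/2)) = max(19, 34) = 34
Ratio = 36 / 34 = 1.0588

1.0588


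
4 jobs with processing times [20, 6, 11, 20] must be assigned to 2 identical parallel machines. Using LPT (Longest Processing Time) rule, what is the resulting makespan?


Sort jobs in decreasing order (LPT): [20, 20, 11, 6]
Assign each job to the least loaded machine:
  Machine 1: jobs [20, 11], load = 31
  Machine 2: jobs [20, 6], load = 26
Makespan = max load = 31

31


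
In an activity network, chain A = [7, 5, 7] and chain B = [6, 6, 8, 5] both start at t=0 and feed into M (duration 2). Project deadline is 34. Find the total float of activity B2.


Forward pass: ES(B2) = sum of predecessors on chain B = 6
EF = ES + duration = 6 + 6 = 12
Backward pass: LF(M) = deadline = 34; LS(M) = 34 - 2 = 32
LF(B2) = LS(M) - sum(successors on chain B) = 32 - 13 = 19
LS = LF - duration = 19 - 6 = 13
Total float = LS - ES = 13 - 6 = 7

7


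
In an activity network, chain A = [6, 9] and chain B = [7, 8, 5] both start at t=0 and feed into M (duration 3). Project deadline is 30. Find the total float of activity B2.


Forward pass: ES(B2) = sum of predecessors on chain B = 7
EF = ES + duration = 7 + 8 = 15
Backward pass: LF(M) = deadline = 30; LS(M) = 30 - 3 = 27
LF(B2) = LS(M) - sum(successors on chain B) = 27 - 5 = 22
LS = LF - duration = 22 - 8 = 14
Total float = LS - ES = 14 - 7 = 7

7


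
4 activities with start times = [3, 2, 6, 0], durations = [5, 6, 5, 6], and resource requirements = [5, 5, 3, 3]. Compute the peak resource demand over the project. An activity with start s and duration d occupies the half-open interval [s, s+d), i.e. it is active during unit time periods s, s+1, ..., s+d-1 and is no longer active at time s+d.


Each activity i is active on [start_i, start_i + duration_i).
Compute total resource usage per time slot:
  t=0: active resources = [3], total = 3
  t=1: active resources = [3], total = 3
  t=2: active resources = [5, 3], total = 8
  t=3: active resources = [5, 5, 3], total = 13
  t=4: active resources = [5, 5, 3], total = 13
  t=5: active resources = [5, 5, 3], total = 13
  t=6: active resources = [5, 5, 3], total = 13
  t=7: active resources = [5, 5, 3], total = 13
  t=8: active resources = [3], total = 3
  t=9: active resources = [3], total = 3
  t=10: active resources = [3], total = 3
Peak resource demand = 13

13


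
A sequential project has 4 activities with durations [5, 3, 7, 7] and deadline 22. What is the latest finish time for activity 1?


LF(activity 1) = deadline - sum of successor durations
Successors: activities 2 through 4 with durations [3, 7, 7]
Sum of successor durations = 17
LF = 22 - 17 = 5

5


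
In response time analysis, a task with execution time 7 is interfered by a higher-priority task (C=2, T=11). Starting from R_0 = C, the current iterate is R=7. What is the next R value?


R_next = C + ceil(R_prev / T_hp) * C_hp
ceil(7 / 11) = ceil(0.6364) = 1
Interference = 1 * 2 = 2
R_next = 7 + 2 = 9

9


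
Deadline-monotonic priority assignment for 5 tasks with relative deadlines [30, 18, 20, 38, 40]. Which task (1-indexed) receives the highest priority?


Sort tasks by relative deadline (ascending):
  Task 2: deadline = 18
  Task 3: deadline = 20
  Task 1: deadline = 30
  Task 4: deadline = 38
  Task 5: deadline = 40
Priority order (highest first): [2, 3, 1, 4, 5]
Highest priority task = 2

2


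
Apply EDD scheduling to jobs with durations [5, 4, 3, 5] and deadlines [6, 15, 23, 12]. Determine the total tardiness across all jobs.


Sort by due date (EDD order): [(5, 6), (5, 12), (4, 15), (3, 23)]
Compute completion times and tardiness:
  Job 1: p=5, d=6, C=5, tardiness=max(0,5-6)=0
  Job 2: p=5, d=12, C=10, tardiness=max(0,10-12)=0
  Job 3: p=4, d=15, C=14, tardiness=max(0,14-15)=0
  Job 4: p=3, d=23, C=17, tardiness=max(0,17-23)=0
Total tardiness = 0

0


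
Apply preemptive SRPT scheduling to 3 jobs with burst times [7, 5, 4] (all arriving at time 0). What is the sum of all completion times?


Since all jobs arrive at t=0, SRPT equals SPT ordering.
SPT order: [4, 5, 7]
Completion times:
  Job 1: p=4, C=4
  Job 2: p=5, C=9
  Job 3: p=7, C=16
Total completion time = 4 + 9 + 16 = 29

29


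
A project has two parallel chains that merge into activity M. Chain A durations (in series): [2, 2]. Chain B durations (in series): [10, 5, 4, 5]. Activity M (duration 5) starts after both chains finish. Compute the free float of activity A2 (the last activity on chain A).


ES(A2) = sum of predecessors on chain A = 2
EF(A2) = ES + duration = 2 + 2 = 4
Successor of A2 is M. ES(M) = max(sum(A), sum(B)) = max(4, 24) = 24
Free float = ES(successor) - EF(current) = 24 - 4 = 20

20


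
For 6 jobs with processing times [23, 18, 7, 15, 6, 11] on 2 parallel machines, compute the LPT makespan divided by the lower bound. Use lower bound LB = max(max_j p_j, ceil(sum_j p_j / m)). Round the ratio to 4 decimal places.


LPT order: [23, 18, 15, 11, 7, 6]
Machine loads after assignment: [40, 40]
LPT makespan = 40
Lower bound = max(max_job, ceil(total/2)) = max(23, 40) = 40
Ratio = 40 / 40 = 1.0

1.0


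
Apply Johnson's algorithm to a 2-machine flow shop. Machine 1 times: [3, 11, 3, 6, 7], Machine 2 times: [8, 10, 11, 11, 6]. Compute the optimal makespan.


Apply Johnson's rule:
  Group 1 (a <= b): [(1, 3, 8), (3, 3, 11), (4, 6, 11)]
  Group 2 (a > b): [(2, 11, 10), (5, 7, 6)]
Optimal job order: [1, 3, 4, 2, 5]
Schedule:
  Job 1: M1 done at 3, M2 done at 11
  Job 3: M1 done at 6, M2 done at 22
  Job 4: M1 done at 12, M2 done at 33
  Job 2: M1 done at 23, M2 done at 43
  Job 5: M1 done at 30, M2 done at 49
Makespan = 49

49


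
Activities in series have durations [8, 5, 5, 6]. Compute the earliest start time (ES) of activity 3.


Activity 3 starts after activities 1 through 2 complete.
Predecessor durations: [8, 5]
ES = 8 + 5 = 13

13


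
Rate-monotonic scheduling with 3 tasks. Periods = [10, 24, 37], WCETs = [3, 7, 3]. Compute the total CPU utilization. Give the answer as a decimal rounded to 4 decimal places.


Compute individual utilizations (exact fractions):
  Task 1: C/T = 3/10 (approx. 0.3)
  Task 2: C/T = 7/24 (approx. 0.2917)
  Task 3: C/T = 3/37 (approx. 0.0811)
Total utilization U = 3/10 + 7/24 + 3/37 = 2987/4440
Rounded to 4 decimal places: U = 0.6727
RM (Liu & Layland) bound for 3 tasks = 0.779763; compare with U = 2987/4440 (approx. 0.672748)
U <= bound, so schedulable by RM sufficient condition.

0.6727
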